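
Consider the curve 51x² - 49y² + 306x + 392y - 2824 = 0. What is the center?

Group the x- and y-terms: 51(x² + 6x) -49(y² - 8y) = 2824
Complete the square in x and y: 51(x + 3)² -49(y - 4)² = 2824 + 459 - 784 = 2499
Divide by 2499: (x + 3)²/49 - (y - 4)²/51 = 1
Hyperbola with center (-3, 4).

(-3, 4)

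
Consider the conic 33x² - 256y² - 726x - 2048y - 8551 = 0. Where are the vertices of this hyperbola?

Collect terms: 33(x² - 22x) -256(y² + 8y) = 8551
Complete the square in x and y: 33(x - 11)² -256(y + 4)² = 8551 + 3993 - 4096 = 8448
Divide through by 8448 to get (x - 11)²/256 - (y + 4)²/33 = 1.
Hyperbola, center (11, -4), transverse axis horizontal; a² = 256, b² = 33.
a = 16. Vertices at (h ± a, k).

(-5, -4) and (27, -4)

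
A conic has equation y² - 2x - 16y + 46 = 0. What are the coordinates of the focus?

Only y is squared. Complete the square in y: (y - 8)² = 2(x + 9).
Vertex (-9, 8); 4p = 2 so p = 1/2. Opens right.
Focus is p units from the vertex along the axis: (h + p, k).

(-17/2, 8)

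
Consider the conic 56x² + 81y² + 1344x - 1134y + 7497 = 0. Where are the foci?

Collect terms: 56(x² + 24x) + 81(y² - 14y) = -7497
Completing the square gives 56(x + 12)² + 81(y - 7)² = -7497 + 8064 + 3969 = 4536.
Divide by 4536: (x + 12)²/81 + (y - 7)²/56 = 1
Ellipse, center (-12, 7), major axis horizontal; a² = 81, b² = 56.
c² = a² - b² = 81 - 56 = 25, so c = 5.
Foci lie on the horizontal axis through the center: (h ± c, k).

(-17, 7) and (-7, 7)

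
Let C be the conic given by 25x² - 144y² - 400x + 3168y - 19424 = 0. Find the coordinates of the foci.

(-5, 11) and (21, 11)

Collect terms: 25(x² - 16x) -144(y² - 22y) = 19424
Completing the square gives 25(x - 8)² -144(y - 11)² = 19424 + 1600 - 17424 = 3600.
Divide by 3600: (x - 8)²/144 - (y - 11)²/25 = 1
Hyperbola, center (8, 11), transverse axis horizontal; a² = 144, b² = 25.
c² = a² + b² = 144 + 25 = 169, so c = 13.
Foci lie on the horizontal axis through the center: (h ± c, k).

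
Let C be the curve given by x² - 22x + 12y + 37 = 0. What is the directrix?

Only x is squared. Complete the square in x: (x - 11)² = -12(y - 7).
Vertex (11, 7); 4p = -12 so p = -3. Opens down.
Directrix is the horizontal line y = k − p = 7 − (-3) = 10.

y = 10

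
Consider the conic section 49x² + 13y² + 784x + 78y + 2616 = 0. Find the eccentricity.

Group: 49(x² + 16x) + 13(y² + 6y) = -2616
Completing the square gives 49(x + 8)² + 13(y + 3)² = -2616 + 3136 + 117 = 637.
Dividing both sides by 637: (x + 8)²/13 + (y + 3)²/49 = 1
Ellipse, center (-8, -3), major axis vertical; a² = 49, b² = 13.
c² = a² - b² = 36, so c = 6.
e = c/a = 6/7.

e = 6/7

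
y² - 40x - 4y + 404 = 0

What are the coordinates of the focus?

(20, 2)

Only y is squared. Complete the square in y: (y - 2)² = 40(x - 10).
Vertex (10, 2); 4p = 40 so p = 10. Opens right.
Focus is p units from the vertex along the axis: (h + p, k).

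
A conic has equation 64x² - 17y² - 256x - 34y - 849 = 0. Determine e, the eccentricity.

Collect terms: 64(x² - 4x) -17(y² + 2y) = 849
Complete the square in x and y: 64(x - 2)² -17(y + 1)² = 849 + 256 - 17 = 1088
Divide through by 1088 to get (x - 2)²/17 - (y + 1)²/64 = 1.
Hyperbola, center (2, -1), transverse axis horizontal; a² = 17, b² = 64.
c² = a² + b² = 81, so c = 9.
e = c/a = 9/√17 = 9√17/17.

e = 9√17/17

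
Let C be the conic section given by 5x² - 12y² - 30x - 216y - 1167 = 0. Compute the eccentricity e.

Group: 5(x² - 6x) -12(y² + 18y) = 1167
5(x - 3)² -12(y + 9)² = 1167 + 45 - 972 = 240
Dividing both sides by 240: (x - 3)²/48 - (y + 9)²/20 = 1
Hyperbola, center (3, -9), transverse axis horizontal; a² = 48, b² = 20.
c² = a² + b² = 68, so c = 2√17.
e = c/a = 2√17/4√3 = √51/6.

e = √51/6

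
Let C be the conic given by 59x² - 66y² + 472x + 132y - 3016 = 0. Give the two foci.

(-4 - 5√5, 1) and (-4 + 5√5, 1)

Rearranging, 59(x² + 8x) -66(y² - 2y) = 3016.
Complete the square: 59(x + 4)² -66(y - 1)² = 3016 + 944 - 66 = 3894
Dividing both sides by 3894: (x + 4)²/66 - (y - 1)²/59 = 1
Hyperbola, center (-4, 1), transverse axis horizontal; a² = 66, b² = 59.
c² = a² + b² = 66 + 59 = 125, so c = 5√5.
Foci lie on the horizontal axis through the center: (h ± c, k).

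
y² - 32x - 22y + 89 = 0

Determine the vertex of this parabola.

Only y is squared. Complete the square in y: (y - 11)² = 32(x + 1).
Vertex (-1, 11); 4p = 32 so p = 8. Opens right.

(-1, 11)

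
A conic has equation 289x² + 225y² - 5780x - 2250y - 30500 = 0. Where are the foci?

(10, -3) and (10, 13)

Collect terms: 289(x² - 20x) + 225(y² - 10y) = 30500
289(x - 10)² + 225(y - 5)² = 30500 + 28900 + 5625 = 65025
Divide through by 65025 to get (x - 10)²/225 + (y - 5)²/289 = 1.
Ellipse, center (10, 5), major axis vertical; a² = 289, b² = 225.
c² = a² - b² = 289 - 225 = 64, so c = 8.
Foci lie on the vertical axis through the center: (h, k ± c).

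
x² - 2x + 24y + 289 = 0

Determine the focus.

(1, -18)

Only x is squared. Complete the square in x: (x - 1)² = -24(y + 12).
Vertex (1, -12); 4p = -24 so p = -6. Opens down.
Focus is p units from the vertex along the axis: (h, k + p).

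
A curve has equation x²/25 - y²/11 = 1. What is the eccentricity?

Center (0, 0). The positive term is the x-term, so the transverse axis is horizontal; a² = 25, b² = 11.
c² = a² + b² = 36, so c = 6.
e = c/a = 6/5.

e = 6/5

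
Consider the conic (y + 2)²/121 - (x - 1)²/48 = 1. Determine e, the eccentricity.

e = 13/11

Center (1, -2). The positive term is the y-term, so the transverse axis is vertical; a² = 121, b² = 48.
c² = a² + b² = 169, so c = 13.
e = c/a = 13/11.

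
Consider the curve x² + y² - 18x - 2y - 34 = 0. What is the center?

(x² - 18x) + (y² - 2y) = 34
Completing the square gives (x - 9)² + (y - 1)² = 34 + 81 + 1 = 116.
So (x - 9)² + (y - 1)² = 116.
Circle centered at (9, 1) with r² = 116.

(9, 1)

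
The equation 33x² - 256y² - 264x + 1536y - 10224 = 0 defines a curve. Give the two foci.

(-13, 3) and (21, 3)

Collect terms: 33(x² - 8x) -256(y² - 6y) = 10224
33(x - 4)² -256(y - 3)² = 10224 + 528 - 2304 = 8448
Divide by 8448: (x - 4)²/256 - (y - 3)²/33 = 1
Hyperbola, center (4, 3), transverse axis horizontal; a² = 256, b² = 33.
c² = a² + b² = 256 + 33 = 289, so c = 17.
Foci lie on the horizontal axis through the center: (h ± c, k).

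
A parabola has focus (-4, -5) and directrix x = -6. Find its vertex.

The vertex is the midpoint between the focus and the directrix along the axis of symmetry.
Axis is horizontal (directrix is vertical). Vertex x-coordinate = (-4 + (-6))/2 = -5; y-coordinate = -5.

(-5, -5)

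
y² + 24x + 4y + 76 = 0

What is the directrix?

x = 3

Only y is squared. Complete the square in y: (y + 2)² = -24(x + 3).
Vertex (-3, -2); 4p = -24 so p = -6. Opens left.
Directrix is the vertical line x = h − p = -3 − (-6) = 3.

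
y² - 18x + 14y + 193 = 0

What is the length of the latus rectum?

18

Only y is squared. Complete the square in y: (y + 7)² = 18(x - 8).
Vertex (8, -7); 4p = 18 so p = 9/2. Opens right.
Latus rectum length = |4p| = 18.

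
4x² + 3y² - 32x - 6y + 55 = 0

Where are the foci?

Group: 4(x² - 8x) + 3(y² - 2y) = -55
4(x - 4)² + 3(y - 1)² = -55 + 64 + 3 = 12
Divide through by 12 to get (x - 4)²/3 + (y - 1)²/4 = 1.
Ellipse, center (4, 1), major axis vertical; a² = 4, b² = 3.
c² = a² - b² = 4 - 3 = 1, so c = 1.
Foci lie on the vertical axis through the center: (h, k ± c).

(4, 0) and (4, 2)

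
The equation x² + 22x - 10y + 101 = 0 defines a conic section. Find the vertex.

(-11, -2)

Only x is squared. Complete the square in x: (x + 11)² = 10(y + 2).
Vertex (-11, -2); 4p = 10 so p = 5/2. Opens up.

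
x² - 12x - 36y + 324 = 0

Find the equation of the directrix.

Only x is squared. Complete the square in x: (x - 6)² = 36(y - 8).
Vertex (6, 8); 4p = 36 so p = 9. Opens up.
Directrix is the horizontal line y = k − p = 8 − (9) = -1.

y = -1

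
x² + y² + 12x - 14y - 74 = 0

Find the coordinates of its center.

(-6, 7)

(x² + 12x) + (y² - 14y) = 74
Complete the square: (x + 6)² + (y - 7)² = 74 + 36 + 49 = 159
So (x + 6)² + (y - 7)² = 159.
Circle centered at (-6, 7) with r² = 159.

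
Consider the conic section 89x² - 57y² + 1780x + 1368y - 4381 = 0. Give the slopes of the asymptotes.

√5073/57 and -√5073/57

89(x² + 20x) -57(y² - 24y) = 4381
Complete the square in x and y: 89(x + 10)² -57(y - 12)² = 4381 + 8900 - 8208 = 5073
Divide through by 5073 to get (x + 10)²/57 - (y - 12)²/89 = 1.
Hyperbola, center (-10, 12), transverse axis horizontal; a² = 57, b² = 89.
For a horizontal hyperbola the asymptotes have slope ±b/a.
Here that is ±√89/√57 = ±√5073/57.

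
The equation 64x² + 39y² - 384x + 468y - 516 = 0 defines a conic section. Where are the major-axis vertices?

(3, -14) and (3, 2)

Collect terms: 64(x² - 6x) + 39(y² + 12y) = 516
Complete the square: 64(x - 3)² + 39(y + 6)² = 516 + 576 + 1404 = 2496
Dividing both sides by 2496: (x - 3)²/39 + (y + 6)²/64 = 1
Ellipse, center (3, -6), major axis vertical; a² = 64, b² = 39.
a = 8. Vertices at (h, k ± a).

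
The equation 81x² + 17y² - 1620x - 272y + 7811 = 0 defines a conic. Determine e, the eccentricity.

Collect terms: 81(x² - 20x) + 17(y² - 16y) = -7811
Completing the square gives 81(x - 10)² + 17(y - 8)² = -7811 + 8100 + 1088 = 1377.
Divide by 1377: (x - 10)²/17 + (y - 8)²/81 = 1
Ellipse, center (10, 8), major axis vertical; a² = 81, b² = 17.
c² = a² - b² = 64, so c = 8.
e = c/a = 8/9.

e = 8/9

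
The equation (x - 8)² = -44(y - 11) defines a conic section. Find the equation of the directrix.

y = 22

Vertex (8, 11); 4p = -44 so p = -11. Opens down.
Directrix is the horizontal line y = k − p = 11 − (-11) = 22.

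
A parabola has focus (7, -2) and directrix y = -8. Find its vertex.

(7, -5)

The vertex is the midpoint between the focus and the directrix along the axis of symmetry.
Axis is vertical (directrix is horizontal). Vertex y-coordinate = (-2 + (-8))/2 = -5; x-coordinate = 7.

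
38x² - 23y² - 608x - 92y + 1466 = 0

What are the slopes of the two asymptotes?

Group: 38(x² - 16x) -23(y² + 4y) = -1466
Complete the square in x and y: 38(x - 8)² -23(y + 2)² = -1466 + 2432 - 92 = 874
Divide by 874: (x - 8)²/23 - (y + 2)²/38 = 1
Hyperbola, center (8, -2), transverse axis horizontal; a² = 23, b² = 38.
For a horizontal hyperbola the asymptotes have slope ±b/a.
Here that is ±√38/√23 = ±√874/23.

√874/23 and -√874/23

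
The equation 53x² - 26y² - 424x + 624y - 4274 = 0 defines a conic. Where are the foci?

Rearranging, 53(x² - 8x) -26(y² - 24y) = 4274.
Complete the square in x and y: 53(x - 4)² -26(y - 12)² = 4274 + 848 - 3744 = 1378
Dividing both sides by 1378: (x - 4)²/26 - (y - 12)²/53 = 1
Hyperbola, center (4, 12), transverse axis horizontal; a² = 26, b² = 53.
c² = a² + b² = 26 + 53 = 79, so c = √79.
Foci lie on the horizontal axis through the center: (h ± c, k).

(4 - √79, 12) and (4 + √79, 12)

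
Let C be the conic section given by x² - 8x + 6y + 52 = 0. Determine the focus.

Only x is squared. Complete the square in x: (x - 4)² = -6(y + 6).
Vertex (4, -6); 4p = -6 so p = -3/2. Opens down.
Focus is p units from the vertex along the axis: (h, k + p).

(4, -15/2)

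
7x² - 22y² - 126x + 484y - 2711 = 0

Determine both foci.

(9 - 2√29, 11) and (9 + 2√29, 11)

Group the x- and y-terms: 7(x² - 18x) -22(y² - 22y) = 2711
Complete the square in x and y: 7(x - 9)² -22(y - 11)² = 2711 + 567 - 2662 = 616
Dividing both sides by 616: (x - 9)²/88 - (y - 11)²/28 = 1
Hyperbola, center (9, 11), transverse axis horizontal; a² = 88, b² = 28.
c² = a² + b² = 88 + 28 = 116, so c = 2√29.
Foci lie on the horizontal axis through the center: (h ± c, k).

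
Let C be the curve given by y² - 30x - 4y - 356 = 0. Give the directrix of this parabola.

Only y is squared. Complete the square in y: (y - 2)² = 30(x + 12).
Vertex (-12, 2); 4p = 30 so p = 15/2. Opens right.
Directrix is the vertical line x = h − p = -12 − (15/2) = -39/2.

x = -39/2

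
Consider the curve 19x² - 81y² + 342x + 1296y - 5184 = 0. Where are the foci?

(-19, 8) and (1, 8)

Group the x- and y-terms: 19(x² + 18x) -81(y² - 16y) = 5184
Complete the square: 19(x + 9)² -81(y - 8)² = 5184 + 1539 - 5184 = 1539
Divide through by 1539 to get (x + 9)²/81 - (y - 8)²/19 = 1.
Hyperbola, center (-9, 8), transverse axis horizontal; a² = 81, b² = 19.
c² = a² + b² = 81 + 19 = 100, so c = 10.
Foci lie on the horizontal axis through the center: (h ± c, k).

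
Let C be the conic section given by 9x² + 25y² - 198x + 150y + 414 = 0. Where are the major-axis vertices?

9(x² - 22x) + 25(y² + 6y) = -414
Complete the square: 9(x - 11)² + 25(y + 3)² = -414 + 1089 + 225 = 900
Dividing both sides by 900: (x - 11)²/100 + (y + 3)²/36 = 1
Ellipse, center (11, -3), major axis horizontal; a² = 100, b² = 36.
a = 10. Vertices at (h ± a, k).

(1, -3) and (21, -3)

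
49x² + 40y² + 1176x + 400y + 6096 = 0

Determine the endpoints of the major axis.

(-12, -12) and (-12, 2)

49(x² + 24x) + 40(y² + 10y) = -6096
Completing the square gives 49(x + 12)² + 40(y + 5)² = -6096 + 7056 + 1000 = 1960.
Divide by 1960: (x + 12)²/40 + (y + 5)²/49 = 1
Ellipse, center (-12, -5), major axis vertical; a² = 49, b² = 40.
a = 7. Vertices at (h, k ± a).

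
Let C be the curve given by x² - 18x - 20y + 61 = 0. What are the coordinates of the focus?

(9, 4)

Only x is squared. Complete the square in x: (x - 9)² = 20(y + 1).
Vertex (9, -1); 4p = 20 so p = 5. Opens up.
Focus is p units from the vertex along the axis: (h, k + p).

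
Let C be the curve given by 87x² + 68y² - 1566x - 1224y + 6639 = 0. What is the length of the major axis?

2√87

Group the x- and y-terms: 87(x² - 18x) + 68(y² - 18y) = -6639
Complete the square in x and y: 87(x - 9)² + 68(y - 9)² = -6639 + 7047 + 5508 = 5916
Divide through by 5916 to get (x - 9)²/68 + (y - 9)²/87 = 1.
Ellipse, center (9, 9), major axis vertical; a² = 87, b² = 68.
a² = 87 so a = √87; the major axis has length 2a = 2√87.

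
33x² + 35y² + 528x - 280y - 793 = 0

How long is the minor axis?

6√11

33(x² + 16x) + 35(y² - 8y) = 793
33(x + 8)² + 35(y - 4)² = 793 + 2112 + 560 = 3465
Divide through by 3465 to get (x + 8)²/105 + (y - 4)²/99 = 1.
Ellipse, center (-8, 4), major axis horizontal; a² = 105, b² = 99.
b² = 99 so b = 3√11; the minor axis has length 2b = 6√11.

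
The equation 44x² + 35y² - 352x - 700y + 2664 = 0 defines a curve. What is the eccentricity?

e = 3√11/22

Group the x- and y-terms: 44(x² - 8x) + 35(y² - 20y) = -2664
Complete the square in x and y: 44(x - 4)² + 35(y - 10)² = -2664 + 704 + 3500 = 1540
Dividing both sides by 1540: (x - 4)²/35 + (y - 10)²/44 = 1
Ellipse, center (4, 10), major axis vertical; a² = 44, b² = 35.
c² = a² - b² = 9, so c = 3.
e = c/a = 3/2√11 = 3√11/22.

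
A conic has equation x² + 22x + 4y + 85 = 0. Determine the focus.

(-11, 8)

Only x is squared. Complete the square in x: (x + 11)² = -4(y - 9).
Vertex (-11, 9); 4p = -4 so p = -1. Opens down.
Focus is p units from the vertex along the axis: (h, k + p).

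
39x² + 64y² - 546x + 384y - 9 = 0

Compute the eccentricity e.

Collect terms: 39(x² - 14x) + 64(y² + 6y) = 9
Complete the square: 39(x - 7)² + 64(y + 3)² = 9 + 1911 + 576 = 2496
Divide through by 2496 to get (x - 7)²/64 + (y + 3)²/39 = 1.
Ellipse, center (7, -3), major axis horizontal; a² = 64, b² = 39.
c² = a² - b² = 25, so c = 5.
e = c/a = 5/8.

e = 5/8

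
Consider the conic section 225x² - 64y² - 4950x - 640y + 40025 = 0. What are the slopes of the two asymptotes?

15/8 and -15/8

225(x² - 22x) -64(y² + 10y) = -40025
Completing the square gives 225(x - 11)² -64(y + 5)² = -40025 + 27225 - 1600 = -14400.
Divide by -14400: (y + 5)²/225 - (x - 11)²/64 = 1
Hyperbola, center (11, -5), transverse axis vertical; a² = 225, b² = 64.
For a vertical hyperbola the asymptotes have slope ±a/b.
Here that is ±15/8.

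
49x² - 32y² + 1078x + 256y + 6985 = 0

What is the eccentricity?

Rearranging, 49(x² + 22x) -32(y² - 8y) = -6985.
Completing the square gives 49(x + 11)² -32(y - 4)² = -6985 + 5929 - 512 = -1568.
Divide by -1568: (y - 4)²/49 - (x + 11)²/32 = 1
Hyperbola, center (-11, 4), transverse axis vertical; a² = 49, b² = 32.
c² = a² + b² = 81, so c = 9.
e = c/a = 9/7.

e = 9/7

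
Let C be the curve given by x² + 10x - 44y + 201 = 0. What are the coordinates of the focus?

Only x is squared. Complete the square in x: (x + 5)² = 44(y - 4).
Vertex (-5, 4); 4p = 44 so p = 11. Opens up.
Focus is p units from the vertex along the axis: (h, k + p).

(-5, 15)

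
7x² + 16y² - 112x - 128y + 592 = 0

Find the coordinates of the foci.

(5, 4) and (11, 4)

Collect terms: 7(x² - 16x) + 16(y² - 8y) = -592
Completing the square gives 7(x - 8)² + 16(y - 4)² = -592 + 448 + 256 = 112.
Divide through by 112 to get (x - 8)²/16 + (y - 4)²/7 = 1.
Ellipse, center (8, 4), major axis horizontal; a² = 16, b² = 7.
c² = a² - b² = 16 - 7 = 9, so c = 3.
Foci lie on the horizontal axis through the center: (h ± c, k).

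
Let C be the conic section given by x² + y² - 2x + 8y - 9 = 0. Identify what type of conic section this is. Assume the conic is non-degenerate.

No xy term. Coefficients of x² and y² are A = 1, C = 1.
A = C (same sign) ⇒ circle.

circle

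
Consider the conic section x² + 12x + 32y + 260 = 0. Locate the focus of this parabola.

Only x is squared. Complete the square in x: (x + 6)² = -32(y + 7).
Vertex (-6, -7); 4p = -32 so p = -8. Opens down.
Focus is p units from the vertex along the axis: (h, k + p).

(-6, -15)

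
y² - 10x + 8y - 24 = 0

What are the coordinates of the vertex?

(-4, -4)

Only y is squared. Complete the square in y: (y + 4)² = 10(x + 4).
Vertex (-4, -4); 4p = 10 so p = 5/2. Opens right.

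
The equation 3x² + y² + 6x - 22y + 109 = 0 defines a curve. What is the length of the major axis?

Group the x- and y-terms: 3(x² + 2x) + (y² - 22y) = -109
Completing the square gives 3(x + 1)² + (y - 11)² = -109 + 3 + 121 = 15.
Divide through by 15 to get (x + 1)²/5 + (y - 11)²/15 = 1.
Ellipse, center (-1, 11), major axis vertical; a² = 15, b² = 5.
a² = 15 so a = √15; the major axis has length 2a = 2√15.

2√15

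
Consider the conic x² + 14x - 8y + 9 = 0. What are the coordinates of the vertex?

(-7, -5)

Only x is squared. Complete the square in x: (x + 7)² = 8(y + 5).
Vertex (-7, -5); 4p = 8 so p = 2. Opens up.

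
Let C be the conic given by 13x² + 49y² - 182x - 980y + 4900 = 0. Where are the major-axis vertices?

Rearranging, 13(x² - 14x) + 49(y² - 20y) = -4900.
Complete the square: 13(x - 7)² + 49(y - 10)² = -4900 + 637 + 4900 = 637
Dividing both sides by 637: (x - 7)²/49 + (y - 10)²/13 = 1
Ellipse, center (7, 10), major axis horizontal; a² = 49, b² = 13.
a = 7. Vertices at (h ± a, k).

(0, 10) and (14, 10)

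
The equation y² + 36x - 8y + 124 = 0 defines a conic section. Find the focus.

(-12, 4)

Only y is squared. Complete the square in y: (y - 4)² = -36(x + 3).
Vertex (-3, 4); 4p = -36 so p = -9. Opens left.
Focus is p units from the vertex along the axis: (h + p, k).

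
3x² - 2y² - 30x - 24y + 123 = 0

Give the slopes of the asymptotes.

√6/2 and -√6/2

3(x² - 10x) -2(y² + 12y) = -123
Complete the square in x and y: 3(x - 5)² -2(y + 6)² = -123 + 75 - 72 = -120
Dividing both sides by -120: (y + 6)²/60 - (x - 5)²/40 = 1
Hyperbola, center (5, -6), transverse axis vertical; a² = 60, b² = 40.
For a vertical hyperbola the asymptotes have slope ±a/b.
Here that is ±2√15/2√10 = ±√6/2.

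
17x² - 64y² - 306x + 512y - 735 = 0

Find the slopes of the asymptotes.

√17/8 and -√17/8

Collect terms: 17(x² - 18x) -64(y² - 8y) = 735
Complete the square in x and y: 17(x - 9)² -64(y - 4)² = 735 + 1377 - 1024 = 1088
Divide by 1088: (x - 9)²/64 - (y - 4)²/17 = 1
Hyperbola, center (9, 4), transverse axis horizontal; a² = 64, b² = 17.
For a horizontal hyperbola the asymptotes have slope ±b/a.
Here that is ±√17/8.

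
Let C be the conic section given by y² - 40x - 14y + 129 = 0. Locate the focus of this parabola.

Only y is squared. Complete the square in y: (y - 7)² = 40(x - 2).
Vertex (2, 7); 4p = 40 so p = 10. Opens right.
Focus is p units from the vertex along the axis: (h + p, k).

(12, 7)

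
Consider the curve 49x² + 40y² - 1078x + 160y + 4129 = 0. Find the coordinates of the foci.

(11, -5) and (11, 1)

49(x² - 22x) + 40(y² + 4y) = -4129
Completing the square gives 49(x - 11)² + 40(y + 2)² = -4129 + 5929 + 160 = 1960.
Divide through by 1960 to get (x - 11)²/40 + (y + 2)²/49 = 1.
Ellipse, center (11, -2), major axis vertical; a² = 49, b² = 40.
c² = a² - b² = 49 - 40 = 9, so c = 3.
Foci lie on the vertical axis through the center: (h, k ± c).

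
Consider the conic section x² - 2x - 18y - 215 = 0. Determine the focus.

(1, -15/2)

Only x is squared. Complete the square in x: (x - 1)² = 18(y + 12).
Vertex (1, -12); 4p = 18 so p = 9/2. Opens up.
Focus is p units from the vertex along the axis: (h, k + p).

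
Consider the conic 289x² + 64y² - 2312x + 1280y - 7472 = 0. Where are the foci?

Rearranging, 289(x² - 8x) + 64(y² + 20y) = 7472.
Complete the square in x and y: 289(x - 4)² + 64(y + 10)² = 7472 + 4624 + 6400 = 18496
Divide through by 18496 to get (x - 4)²/64 + (y + 10)²/289 = 1.
Ellipse, center (4, -10), major axis vertical; a² = 289, b² = 64.
c² = a² - b² = 289 - 64 = 225, so c = 15.
Foci lie on the vertical axis through the center: (h, k ± c).

(4, -25) and (4, 5)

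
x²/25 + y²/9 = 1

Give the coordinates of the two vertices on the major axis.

Center (0, 0). The larger denominator 25 sits under the x-term, so the major axis is horizontal; a² = 25, b² = 9.
a = 5. Vertices at (h ± a, k).

(-5, 0) and (5, 0)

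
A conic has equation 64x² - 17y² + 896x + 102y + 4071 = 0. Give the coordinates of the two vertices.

(-7, -5) and (-7, 11)

Collect terms: 64(x² + 14x) -17(y² - 6y) = -4071
Complete the square in x and y: 64(x + 7)² -17(y - 3)² = -4071 + 3136 - 153 = -1088
Divide by -1088: (y - 3)²/64 - (x + 7)²/17 = 1
Hyperbola, center (-7, 3), transverse axis vertical; a² = 64, b² = 17.
a = 8. Vertices at (h, k ± a).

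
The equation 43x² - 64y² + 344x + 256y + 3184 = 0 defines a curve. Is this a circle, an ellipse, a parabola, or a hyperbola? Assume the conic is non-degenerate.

No xy term. Coefficients of x² and y² are A = 43, C = -64.
A and C have opposite signs ⇒ hyperbola.

hyperbola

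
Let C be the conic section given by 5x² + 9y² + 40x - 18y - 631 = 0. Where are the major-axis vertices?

Collect terms: 5(x² + 8x) + 9(y² - 2y) = 631
Complete the square in x and y: 5(x + 4)² + 9(y - 1)² = 631 + 80 + 9 = 720
Dividing both sides by 720: (x + 4)²/144 + (y - 1)²/80 = 1
Ellipse, center (-4, 1), major axis horizontal; a² = 144, b² = 80.
a = 12. Vertices at (h ± a, k).

(-16, 1) and (8, 1)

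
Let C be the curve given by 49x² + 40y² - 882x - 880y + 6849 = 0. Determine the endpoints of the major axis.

49(x² - 18x) + 40(y² - 22y) = -6849
Complete the square in x and y: 49(x - 9)² + 40(y - 11)² = -6849 + 3969 + 4840 = 1960
Dividing both sides by 1960: (x - 9)²/40 + (y - 11)²/49 = 1
Ellipse, center (9, 11), major axis vertical; a² = 49, b² = 40.
a = 7. Vertices at (h, k ± a).

(9, 4) and (9, 18)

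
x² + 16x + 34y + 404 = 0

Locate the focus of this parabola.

(-8, -37/2)

Only x is squared. Complete the square in x: (x + 8)² = -34(y + 10).
Vertex (-8, -10); 4p = -34 so p = -17/2. Opens down.
Focus is p units from the vertex along the axis: (h, k + p).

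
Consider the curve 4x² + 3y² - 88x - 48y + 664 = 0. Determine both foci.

(11, 7) and (11, 9)

Rearranging, 4(x² - 22x) + 3(y² - 16y) = -664.
Completing the square gives 4(x - 11)² + 3(y - 8)² = -664 + 484 + 192 = 12.
Divide through by 12 to get (x - 11)²/3 + (y - 8)²/4 = 1.
Ellipse, center (11, 8), major axis vertical; a² = 4, b² = 3.
c² = a² - b² = 4 - 3 = 1, so c = 1.
Foci lie on the vertical axis through the center: (h, k ± c).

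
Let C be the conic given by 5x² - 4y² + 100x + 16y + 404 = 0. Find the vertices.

(-14, 2) and (-6, 2)

Collect terms: 5(x² + 20x) -4(y² - 4y) = -404
Complete the square: 5(x + 10)² -4(y - 2)² = -404 + 500 - 16 = 80
Dividing both sides by 80: (x + 10)²/16 - (y - 2)²/20 = 1
Hyperbola, center (-10, 2), transverse axis horizontal; a² = 16, b² = 20.
a = 4. Vertices at (h ± a, k).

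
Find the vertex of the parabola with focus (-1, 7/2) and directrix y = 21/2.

The vertex is the midpoint between the focus and the directrix along the axis of symmetry.
Axis is vertical (directrix is horizontal). Vertex y-coordinate = (7/2 + 21/2)/2 = 7; x-coordinate = -1.

(-1, 7)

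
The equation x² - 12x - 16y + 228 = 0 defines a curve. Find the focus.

(6, 16)

Only x is squared. Complete the square in x: (x - 6)² = 16(y - 12).
Vertex (6, 12); 4p = 16 so p = 4. Opens up.
Focus is p units from the vertex along the axis: (h, k + p).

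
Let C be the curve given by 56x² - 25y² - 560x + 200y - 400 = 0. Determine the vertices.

(0, 4) and (10, 4)

Rearranging, 56(x² - 10x) -25(y² - 8y) = 400.
Complete the square in x and y: 56(x - 5)² -25(y - 4)² = 400 + 1400 - 400 = 1400
Divide by 1400: (x - 5)²/25 - (y - 4)²/56 = 1
Hyperbola, center (5, 4), transverse axis horizontal; a² = 25, b² = 56.
a = 5. Vertices at (h ± a, k).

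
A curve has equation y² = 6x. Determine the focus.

Vertex (0, 0); 4p = 6 so p = 3/2. Opens right.
Focus is p units from the vertex along the axis: (h + p, k).

(3/2, 0)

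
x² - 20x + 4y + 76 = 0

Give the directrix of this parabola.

y = 7

Only x is squared. Complete the square in x: (x - 10)² = -4(y - 6).
Vertex (10, 6); 4p = -4 so p = -1. Opens down.
Directrix is the horizontal line y = k − p = 6 − (-1) = 7.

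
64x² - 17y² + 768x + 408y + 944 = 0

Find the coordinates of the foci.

(-6, 3) and (-6, 21)

Collect terms: 64(x² + 12x) -17(y² - 24y) = -944
64(x + 6)² -17(y - 12)² = -944 + 2304 - 2448 = -1088
Divide by -1088: (y - 12)²/64 - (x + 6)²/17 = 1
Hyperbola, center (-6, 12), transverse axis vertical; a² = 64, b² = 17.
c² = a² + b² = 64 + 17 = 81, so c = 9.
Foci lie on the vertical axis through the center: (h, k ± c).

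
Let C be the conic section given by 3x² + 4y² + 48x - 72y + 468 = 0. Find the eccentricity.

e = 1/2

Rearranging, 3(x² + 16x) + 4(y² - 18y) = -468.
Complete the square in x and y: 3(x + 8)² + 4(y - 9)² = -468 + 192 + 324 = 48
Divide by 48: (x + 8)²/16 + (y - 9)²/12 = 1
Ellipse, center (-8, 9), major axis horizontal; a² = 16, b² = 12.
c² = a² - b² = 4, so c = 2.
e = c/a = 2/4 = 1/2.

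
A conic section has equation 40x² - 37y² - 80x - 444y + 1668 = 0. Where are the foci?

(1, -6 - √154) and (1, -6 + √154)

Group the x- and y-terms: 40(x² - 2x) -37(y² + 12y) = -1668
Completing the square gives 40(x - 1)² -37(y + 6)² = -1668 + 40 - 1332 = -2960.
Divide through by -2960 to get (y + 6)²/80 - (x - 1)²/74 = 1.
Hyperbola, center (1, -6), transverse axis vertical; a² = 80, b² = 74.
c² = a² + b² = 80 + 74 = 154, so c = √154.
Foci lie on the vertical axis through the center: (h, k ± c).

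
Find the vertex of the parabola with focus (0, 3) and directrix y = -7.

The vertex is the midpoint between the focus and the directrix along the axis of symmetry.
Axis is vertical (directrix is horizontal). Vertex y-coordinate = (3 + (-7))/2 = -2; x-coordinate = 0.

(0, -2)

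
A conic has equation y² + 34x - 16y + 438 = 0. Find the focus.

(-39/2, 8)

Only y is squared. Complete the square in y: (y - 8)² = -34(x + 11).
Vertex (-11, 8); 4p = -34 so p = -17/2. Opens left.
Focus is p units from the vertex along the axis: (h + p, k).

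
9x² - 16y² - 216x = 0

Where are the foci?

(-3, 0) and (27, 0)

Group the x- and y-terms: 9(x² - 24x) -16y² = 0
Completing the square gives 9(x - 12)² -16y² = 0 + 1296 + 0 = 1296.
Divide by 1296: (x - 12)²/144 - y²/81 = 1
Hyperbola, center (12, 0), transverse axis horizontal; a² = 144, b² = 81.
c² = a² + b² = 144 + 81 = 225, so c = 15.
Foci lie on the horizontal axis through the center: (h ± c, k).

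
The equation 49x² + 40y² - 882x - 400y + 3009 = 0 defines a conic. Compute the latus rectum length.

80/7

Group the x- and y-terms: 49(x² - 18x) + 40(y² - 10y) = -3009
Completing the square gives 49(x - 9)² + 40(y - 5)² = -3009 + 3969 + 1000 = 1960.
Divide through by 1960 to get (x - 9)²/40 + (y - 5)²/49 = 1.
Ellipse, center (9, 5), major axis vertical; a² = 49, b² = 40.
Latus rectum length = 2b²/a = 2·40/7 = 80/7.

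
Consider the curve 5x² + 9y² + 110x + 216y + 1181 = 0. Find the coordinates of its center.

Rearranging, 5(x² + 22x) + 9(y² + 24y) = -1181.
5(x + 11)² + 9(y + 12)² = -1181 + 605 + 1296 = 720
Divide by 720: (x + 11)²/144 + (y + 12)²/80 = 1
Ellipse with center (-11, -12).

(-11, -12)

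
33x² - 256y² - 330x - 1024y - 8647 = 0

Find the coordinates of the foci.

Collect terms: 33(x² - 10x) -256(y² + 4y) = 8647
Complete the square: 33(x - 5)² -256(y + 2)² = 8647 + 825 - 1024 = 8448
Dividing both sides by 8448: (x - 5)²/256 - (y + 2)²/33 = 1
Hyperbola, center (5, -2), transverse axis horizontal; a² = 256, b² = 33.
c² = a² + b² = 256 + 33 = 289, so c = 17.
Foci lie on the horizontal axis through the center: (h ± c, k).

(-12, -2) and (22, -2)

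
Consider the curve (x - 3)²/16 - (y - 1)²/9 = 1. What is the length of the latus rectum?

Center (3, 1). The positive term is the x-term, so the transverse axis is horizontal; a² = 16, b² = 9.
Latus rectum length = 2b²/a = 2·9/4 = 9/2.

9/2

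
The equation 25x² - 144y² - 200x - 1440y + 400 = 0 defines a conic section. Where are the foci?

(4, -18) and (4, 8)

Collect terms: 25(x² - 8x) -144(y² + 10y) = -400
25(x - 4)² -144(y + 5)² = -400 + 400 - 3600 = -3600
Divide by -3600: (y + 5)²/25 - (x - 4)²/144 = 1
Hyperbola, center (4, -5), transverse axis vertical; a² = 25, b² = 144.
c² = a² + b² = 25 + 144 = 169, so c = 13.
Foci lie on the vertical axis through the center: (h, k ± c).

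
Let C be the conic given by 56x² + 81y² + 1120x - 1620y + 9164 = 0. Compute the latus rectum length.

56(x² + 20x) + 81(y² - 20y) = -9164
Completing the square gives 56(x + 10)² + 81(y - 10)² = -9164 + 5600 + 8100 = 4536.
Dividing both sides by 4536: (x + 10)²/81 + (y - 10)²/56 = 1
Ellipse, center (-10, 10), major axis horizontal; a² = 81, b² = 56.
Latus rectum length = 2b²/a = 2·56/9 = 112/9.

112/9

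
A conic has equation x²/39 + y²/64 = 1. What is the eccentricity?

Center (0, 0). The larger denominator 64 sits under the y-term, so the major axis is vertical; a² = 64, b² = 39.
c² = a² - b² = 25, so c = 5.
e = c/a = 5/8.

e = 5/8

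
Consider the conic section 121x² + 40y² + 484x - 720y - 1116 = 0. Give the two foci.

(-2, 0) and (-2, 18)

Rearranging, 121(x² + 4x) + 40(y² - 18y) = 1116.
Complete the square: 121(x + 2)² + 40(y - 9)² = 1116 + 484 + 3240 = 4840
Divide through by 4840 to get (x + 2)²/40 + (y - 9)²/121 = 1.
Ellipse, center (-2, 9), major axis vertical; a² = 121, b² = 40.
c² = a² - b² = 121 - 40 = 81, so c = 9.
Foci lie on the vertical axis through the center: (h, k ± c).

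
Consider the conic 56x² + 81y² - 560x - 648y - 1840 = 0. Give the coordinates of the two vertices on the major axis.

56(x² - 10x) + 81(y² - 8y) = 1840
Complete the square in x and y: 56(x - 5)² + 81(y - 4)² = 1840 + 1400 + 1296 = 4536
Divide by 4536: (x - 5)²/81 + (y - 4)²/56 = 1
Ellipse, center (5, 4), major axis horizontal; a² = 81, b² = 56.
a = 9. Vertices at (h ± a, k).

(-4, 4) and (14, 4)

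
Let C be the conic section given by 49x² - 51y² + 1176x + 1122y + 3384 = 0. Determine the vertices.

Group the x- and y-terms: 49(x² + 24x) -51(y² - 22y) = -3384
Complete the square: 49(x + 12)² -51(y - 11)² = -3384 + 7056 - 6171 = -2499
Dividing both sides by -2499: (y - 11)²/49 - (x + 12)²/51 = 1
Hyperbola, center (-12, 11), transverse axis vertical; a² = 49, b² = 51.
a = 7. Vertices at (h, k ± a).

(-12, 4) and (-12, 18)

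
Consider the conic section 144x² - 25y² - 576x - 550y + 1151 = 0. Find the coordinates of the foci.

(2, -24) and (2, 2)

144(x² - 4x) -25(y² + 22y) = -1151
Complete the square: 144(x - 2)² -25(y + 11)² = -1151 + 576 - 3025 = -3600
Divide by -3600: (y + 11)²/144 - (x - 2)²/25 = 1
Hyperbola, center (2, -11), transverse axis vertical; a² = 144, b² = 25.
c² = a² + b² = 144 + 25 = 169, so c = 13.
Foci lie on the vertical axis through the center: (h, k ± c).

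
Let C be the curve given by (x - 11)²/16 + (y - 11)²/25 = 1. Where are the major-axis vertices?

(11, 6) and (11, 16)

Center (11, 11). The larger denominator 25 sits under the y-term, so the major axis is vertical; a² = 25, b² = 16.
a = 5. Vertices at (h, k ± a).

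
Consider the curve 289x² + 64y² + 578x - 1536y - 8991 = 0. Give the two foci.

Collect terms: 289(x² + 2x) + 64(y² - 24y) = 8991
Complete the square in x and y: 289(x + 1)² + 64(y - 12)² = 8991 + 289 + 9216 = 18496
Divide through by 18496 to get (x + 1)²/64 + (y - 12)²/289 = 1.
Ellipse, center (-1, 12), major axis vertical; a² = 289, b² = 64.
c² = a² - b² = 289 - 64 = 225, so c = 15.
Foci lie on the vertical axis through the center: (h, k ± c).

(-1, -3) and (-1, 27)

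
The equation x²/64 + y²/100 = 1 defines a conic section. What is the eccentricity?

e = 3/5

Center (0, 0). The larger denominator 100 sits under the y-term, so the major axis is vertical; a² = 100, b² = 64.
c² = a² - b² = 36, so c = 6.
e = c/a = 6/10 = 3/5.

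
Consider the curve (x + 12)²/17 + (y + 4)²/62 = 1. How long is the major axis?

Center (-12, -4). The larger denominator 62 sits under the y-term, so the major axis is vertical; a² = 62, b² = 17.
a² = 62 so a = √62; the major axis has length 2a = 2√62.

2√62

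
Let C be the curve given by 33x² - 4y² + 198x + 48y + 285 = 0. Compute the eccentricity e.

e = √1221/33

Group: 33(x² + 6x) -4(y² - 12y) = -285
Complete the square in x and y: 33(x + 3)² -4(y - 6)² = -285 + 297 - 144 = -132
Divide through by -132 to get (y - 6)²/33 - (x + 3)²/4 = 1.
Hyperbola, center (-3, 6), transverse axis vertical; a² = 33, b² = 4.
c² = a² + b² = 37, so c = √37.
e = c/a = √37/√33 = √1221/33.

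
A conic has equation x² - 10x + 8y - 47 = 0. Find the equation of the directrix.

Only x is squared. Complete the square in x: (x - 5)² = -8(y - 9).
Vertex (5, 9); 4p = -8 so p = -2. Opens down.
Directrix is the horizontal line y = k − p = 9 − (-2) = 11.

y = 11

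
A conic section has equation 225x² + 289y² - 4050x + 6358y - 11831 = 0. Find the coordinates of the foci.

(1, -11) and (17, -11)

Collect terms: 225(x² - 18x) + 289(y² + 22y) = 11831
Completing the square gives 225(x - 9)² + 289(y + 11)² = 11831 + 18225 + 34969 = 65025.
Divide by 65025: (x - 9)²/289 + (y + 11)²/225 = 1
Ellipse, center (9, -11), major axis horizontal; a² = 289, b² = 225.
c² = a² - b² = 289 - 225 = 64, so c = 8.
Foci lie on the horizontal axis through the center: (h ± c, k).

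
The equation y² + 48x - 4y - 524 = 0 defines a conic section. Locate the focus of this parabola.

Only y is squared. Complete the square in y: (y - 2)² = -48(x - 11).
Vertex (11, 2); 4p = -48 so p = -12. Opens left.
Focus is p units from the vertex along the axis: (h + p, k).

(-1, 2)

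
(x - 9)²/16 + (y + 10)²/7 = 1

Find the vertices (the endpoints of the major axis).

(5, -10) and (13, -10)

Center (9, -10). The larger denominator 16 sits under the x-term, so the major axis is horizontal; a² = 16, b² = 7.
a = 4. Vertices at (h ± a, k).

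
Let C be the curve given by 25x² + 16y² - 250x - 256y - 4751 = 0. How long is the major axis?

25(x² - 10x) + 16(y² - 16y) = 4751
Complete the square: 25(x - 5)² + 16(y - 8)² = 4751 + 625 + 1024 = 6400
Divide through by 6400 to get (x - 5)²/256 + (y - 8)²/400 = 1.
Ellipse, center (5, 8), major axis vertical; a² = 400, b² = 256.
a² = 400 so a = 20; the major axis has length 2a = 40.

40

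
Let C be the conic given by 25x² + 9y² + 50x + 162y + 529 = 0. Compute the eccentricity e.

Collect terms: 25(x² + 2x) + 9(y² + 18y) = -529
Completing the square gives 25(x + 1)² + 9(y + 9)² = -529 + 25 + 729 = 225.
Divide through by 225 to get (x + 1)²/9 + (y + 9)²/25 = 1.
Ellipse, center (-1, -9), major axis vertical; a² = 25, b² = 9.
c² = a² - b² = 16, so c = 4.
e = c/a = 4/5.

e = 4/5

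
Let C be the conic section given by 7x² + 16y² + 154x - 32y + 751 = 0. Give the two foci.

7(x² + 22x) + 16(y² - 2y) = -751
Complete the square in x and y: 7(x + 11)² + 16(y - 1)² = -751 + 847 + 16 = 112
Dividing both sides by 112: (x + 11)²/16 + (y - 1)²/7 = 1
Ellipse, center (-11, 1), major axis horizontal; a² = 16, b² = 7.
c² = a² - b² = 16 - 7 = 9, so c = 3.
Foci lie on the horizontal axis through the center: (h ± c, k).

(-14, 1) and (-8, 1)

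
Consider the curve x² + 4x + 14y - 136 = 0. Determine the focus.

(-2, 13/2)

Only x is squared. Complete the square in x: (x + 2)² = -14(y - 10).
Vertex (-2, 10); 4p = -14 so p = -7/2. Opens down.
Focus is p units from the vertex along the axis: (h, k + p).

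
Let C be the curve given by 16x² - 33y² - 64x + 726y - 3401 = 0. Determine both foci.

(2, 4) and (2, 18)

Group the x- and y-terms: 16(x² - 4x) -33(y² - 22y) = 3401
Complete the square in x and y: 16(x - 2)² -33(y - 11)² = 3401 + 64 - 3993 = -528
Divide by -528: (y - 11)²/16 - (x - 2)²/33 = 1
Hyperbola, center (2, 11), transverse axis vertical; a² = 16, b² = 33.
c² = a² + b² = 16 + 33 = 49, so c = 7.
Foci lie on the vertical axis through the center: (h, k ± c).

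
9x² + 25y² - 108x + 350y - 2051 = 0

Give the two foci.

(-10, -7) and (22, -7)

Collect terms: 9(x² - 12x) + 25(y² + 14y) = 2051
Complete the square in x and y: 9(x - 6)² + 25(y + 7)² = 2051 + 324 + 1225 = 3600
Divide through by 3600 to get (x - 6)²/400 + (y + 7)²/144 = 1.
Ellipse, center (6, -7), major axis horizontal; a² = 400, b² = 144.
c² = a² - b² = 400 - 144 = 256, so c = 16.
Foci lie on the horizontal axis through the center: (h ± c, k).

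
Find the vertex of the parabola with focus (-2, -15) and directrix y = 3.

The vertex is the midpoint between the focus and the directrix along the axis of symmetry.
Axis is vertical (directrix is horizontal). Vertex y-coordinate = (-15 + 3)/2 = -6; x-coordinate = -2.

(-2, -6)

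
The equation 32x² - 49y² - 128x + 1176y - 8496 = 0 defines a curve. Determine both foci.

Group: 32(x² - 4x) -49(y² - 24y) = 8496
Complete the square: 32(x - 2)² -49(y - 12)² = 8496 + 128 - 7056 = 1568
Divide by 1568: (x - 2)²/49 - (y - 12)²/32 = 1
Hyperbola, center (2, 12), transverse axis horizontal; a² = 49, b² = 32.
c² = a² + b² = 49 + 32 = 81, so c = 9.
Foci lie on the horizontal axis through the center: (h ± c, k).

(-7, 12) and (11, 12)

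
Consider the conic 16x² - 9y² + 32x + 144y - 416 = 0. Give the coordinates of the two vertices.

(-1, 4) and (-1, 12)

Rearranging, 16(x² + 2x) -9(y² - 16y) = 416.
Completing the square gives 16(x + 1)² -9(y - 8)² = 416 + 16 - 576 = -144.
Dividing both sides by -144: (y - 8)²/16 - (x + 1)²/9 = 1
Hyperbola, center (-1, 8), transverse axis vertical; a² = 16, b² = 9.
a = 4. Vertices at (h, k ± a).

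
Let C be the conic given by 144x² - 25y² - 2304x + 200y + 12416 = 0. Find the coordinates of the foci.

(8, -9) and (8, 17)

Rearranging, 144(x² - 16x) -25(y² - 8y) = -12416.
144(x - 8)² -25(y - 4)² = -12416 + 9216 - 400 = -3600
Divide by -3600: (y - 4)²/144 - (x - 8)²/25 = 1
Hyperbola, center (8, 4), transverse axis vertical; a² = 144, b² = 25.
c² = a² + b² = 144 + 25 = 169, so c = 13.
Foci lie on the vertical axis through the center: (h, k ± c).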